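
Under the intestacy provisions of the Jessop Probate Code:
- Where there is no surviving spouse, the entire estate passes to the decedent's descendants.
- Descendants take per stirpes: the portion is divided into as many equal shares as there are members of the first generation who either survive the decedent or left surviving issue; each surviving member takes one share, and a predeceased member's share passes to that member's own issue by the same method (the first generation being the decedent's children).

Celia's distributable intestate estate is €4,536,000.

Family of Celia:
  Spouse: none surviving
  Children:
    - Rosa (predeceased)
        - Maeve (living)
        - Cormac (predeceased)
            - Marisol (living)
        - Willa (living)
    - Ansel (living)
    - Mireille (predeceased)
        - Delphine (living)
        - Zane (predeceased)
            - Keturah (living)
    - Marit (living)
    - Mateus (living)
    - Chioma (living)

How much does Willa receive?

Willa receives €252,000.

The entire €4,536,000 passes to the descendants.
That amount (€4,536,000) is divided into 6 shares of €756,000: Ansel, Marit, Mateus, and Chioma each take €756,000; Rosa's €756,000 share passes to Rosa's issue; Mireille's €756,000 share passes to Mireille's issue.
Rosa's share (€756,000) is divided into 3 shares of €252,000: Maeve and Willa each take €252,000; Cormac's €252,000 share passes to Cormac's issue.
Cormac's share (€252,000) passes entirely to Marisol.
Mireille's share (€756,000) is divided into 2 shares of €378,000: Delphine takes €378,000; Zane's €378,000 share passes to Zane's issue.
Zane's share (€378,000) passes entirely to Keturah.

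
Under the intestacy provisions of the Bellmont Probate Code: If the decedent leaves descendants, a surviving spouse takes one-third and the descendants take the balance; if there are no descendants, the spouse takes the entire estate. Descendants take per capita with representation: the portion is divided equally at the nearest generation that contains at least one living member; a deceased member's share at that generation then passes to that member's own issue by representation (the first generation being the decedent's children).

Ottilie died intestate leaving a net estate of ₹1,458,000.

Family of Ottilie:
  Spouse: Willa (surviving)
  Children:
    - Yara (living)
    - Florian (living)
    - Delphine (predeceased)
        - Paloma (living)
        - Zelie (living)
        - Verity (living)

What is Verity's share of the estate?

Willa takes one-third of ₹1,458,000 = ₹486,000. The remaining ₹972,000 passes to the descendants.
The descendants' portion (₹972,000) is divided into 3 shares of ₹324,000: Yara and Florian each take ₹324,000; Delphine's ₹324,000 share passes to Delphine's issue.
Delphine's share (₹324,000) is divided into 3 shares of ₹108,000: Paloma, Zelie, and Verity each take ₹108,000.

Verity receives ₹108,000.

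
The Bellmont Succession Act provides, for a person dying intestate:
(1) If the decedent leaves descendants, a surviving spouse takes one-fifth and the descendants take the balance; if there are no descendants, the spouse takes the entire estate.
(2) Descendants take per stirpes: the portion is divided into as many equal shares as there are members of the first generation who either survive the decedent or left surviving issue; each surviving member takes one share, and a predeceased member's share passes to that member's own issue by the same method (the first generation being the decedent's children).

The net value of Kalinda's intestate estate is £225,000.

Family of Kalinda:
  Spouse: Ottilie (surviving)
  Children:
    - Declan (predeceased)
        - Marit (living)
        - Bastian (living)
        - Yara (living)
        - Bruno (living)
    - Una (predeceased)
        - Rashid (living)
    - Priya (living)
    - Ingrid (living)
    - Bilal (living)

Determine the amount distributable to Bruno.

Bruno receives £9,000.

Ottilie takes one-fifth of £225,000 = £45,000. The remaining £180,000 passes to the descendants.
The descendants' portion (£180,000) is divided into 5 shares of £36,000: Priya, Ingrid, and Bilal each take £36,000; Declan's £36,000 share passes to Declan's issue; Una's £36,000 share passes to Una's issue.
Declan's share (£36,000) is divided into 4 shares of £9,000: Marit, Bastian, Yara, and Bruno each take £9,000.
Una's share (£36,000) passes entirely to Rashid.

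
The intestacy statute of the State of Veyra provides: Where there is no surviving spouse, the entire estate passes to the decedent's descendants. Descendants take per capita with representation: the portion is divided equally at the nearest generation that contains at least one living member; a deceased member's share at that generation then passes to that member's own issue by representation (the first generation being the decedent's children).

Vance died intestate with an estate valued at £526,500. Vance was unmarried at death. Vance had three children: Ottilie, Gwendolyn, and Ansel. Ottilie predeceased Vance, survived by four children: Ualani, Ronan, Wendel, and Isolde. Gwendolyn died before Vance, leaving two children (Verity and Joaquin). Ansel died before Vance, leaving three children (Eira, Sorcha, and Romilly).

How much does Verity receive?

The entire £526,500 passes to the descendants.
No child survives, so the initial division is made at the grandchildren's generation.
That amount (£526,500) is divided into 9 shares of £58,500: Ualani, Ronan, Wendel, Isolde, Verity, Joaquin, Eira, Sorcha, and Romilly each take £58,500.

Verity receives £58,500.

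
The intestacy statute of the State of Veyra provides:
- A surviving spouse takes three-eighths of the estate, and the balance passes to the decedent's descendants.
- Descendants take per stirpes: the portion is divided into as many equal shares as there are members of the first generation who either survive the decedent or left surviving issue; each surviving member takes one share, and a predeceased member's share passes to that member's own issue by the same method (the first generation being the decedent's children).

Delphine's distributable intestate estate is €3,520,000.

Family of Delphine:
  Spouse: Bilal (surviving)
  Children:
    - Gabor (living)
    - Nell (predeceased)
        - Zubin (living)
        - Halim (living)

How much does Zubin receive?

Bilal takes three-eighths of €3,520,000 = €1,320,000. The remaining €2,200,000 passes to the descendants.
The descendants' portion (€2,200,000) is divided into 2 shares of €1,100,000: Gabor takes €1,100,000; Nell's €1,100,000 share passes to Nell's issue.
Nell's share (€1,100,000) is divided into 2 shares of €550,000: Zubin and Halim each take €550,000.

Zubin receives €550,000.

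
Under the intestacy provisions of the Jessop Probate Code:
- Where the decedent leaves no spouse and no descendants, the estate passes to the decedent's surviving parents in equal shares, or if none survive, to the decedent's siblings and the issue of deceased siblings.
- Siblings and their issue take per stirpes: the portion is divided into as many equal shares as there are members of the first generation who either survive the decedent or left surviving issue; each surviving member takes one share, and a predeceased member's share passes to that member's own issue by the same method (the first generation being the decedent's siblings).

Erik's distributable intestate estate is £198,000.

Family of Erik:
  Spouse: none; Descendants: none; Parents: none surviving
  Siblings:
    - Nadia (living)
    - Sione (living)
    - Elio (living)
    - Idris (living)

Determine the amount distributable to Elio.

Elio receives £49,500.

The entire £198,000 passes to the siblings and their issue.
That amount (£198,000) is divided into 4 shares of £49,500: Nadia, Sione, Elio, and Idris each take £49,500.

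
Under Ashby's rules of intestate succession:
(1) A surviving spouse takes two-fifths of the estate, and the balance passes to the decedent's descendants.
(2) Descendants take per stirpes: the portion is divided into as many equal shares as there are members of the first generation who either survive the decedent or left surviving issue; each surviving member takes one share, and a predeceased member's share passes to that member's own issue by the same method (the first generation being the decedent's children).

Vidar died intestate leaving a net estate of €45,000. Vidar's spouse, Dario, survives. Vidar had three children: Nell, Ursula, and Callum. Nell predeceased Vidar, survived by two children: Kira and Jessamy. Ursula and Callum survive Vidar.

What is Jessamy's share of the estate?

Dario takes two-fifths of €45,000 = €18,000. The remaining €27,000 passes to the descendants.
The descendants' portion (€27,000) is divided into 3 shares of €9,000: Ursula and Callum each take €9,000; Nell's €9,000 share passes to Nell's issue.
Nell's share (€9,000) is divided into 2 shares of €4,500: Kira and Jessamy each take €4,500.

Jessamy receives €4,500.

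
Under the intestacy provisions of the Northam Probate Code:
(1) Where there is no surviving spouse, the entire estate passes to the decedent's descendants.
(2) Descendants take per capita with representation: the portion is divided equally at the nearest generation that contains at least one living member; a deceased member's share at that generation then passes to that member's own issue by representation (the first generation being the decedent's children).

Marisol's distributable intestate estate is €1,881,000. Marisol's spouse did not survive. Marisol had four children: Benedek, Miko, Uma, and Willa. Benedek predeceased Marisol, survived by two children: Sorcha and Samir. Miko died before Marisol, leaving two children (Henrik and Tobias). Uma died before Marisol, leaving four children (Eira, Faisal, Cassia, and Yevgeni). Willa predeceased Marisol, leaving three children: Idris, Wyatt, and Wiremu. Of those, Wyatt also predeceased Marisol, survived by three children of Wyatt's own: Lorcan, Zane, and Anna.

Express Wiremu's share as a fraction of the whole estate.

Wiremu receives 1/11 of the estate.

The entire €1,881,000 passes to the descendants.
No child survives, so the initial division is made at the grandchildren's generation.
That amount (€1,881,000) is divided into 11 shares of €171,000: Sorcha, Samir, Henrik, Tobias, Eira, Faisal, Cassia, Yevgeni, Idris, and Wiremu each take €171,000; Wyatt's €171,000 share passes to Wyatt's issue.
Wyatt's share (€171,000) is divided into 3 shares of €57,000: Lorcan, Zane, and Anna each take €57,000.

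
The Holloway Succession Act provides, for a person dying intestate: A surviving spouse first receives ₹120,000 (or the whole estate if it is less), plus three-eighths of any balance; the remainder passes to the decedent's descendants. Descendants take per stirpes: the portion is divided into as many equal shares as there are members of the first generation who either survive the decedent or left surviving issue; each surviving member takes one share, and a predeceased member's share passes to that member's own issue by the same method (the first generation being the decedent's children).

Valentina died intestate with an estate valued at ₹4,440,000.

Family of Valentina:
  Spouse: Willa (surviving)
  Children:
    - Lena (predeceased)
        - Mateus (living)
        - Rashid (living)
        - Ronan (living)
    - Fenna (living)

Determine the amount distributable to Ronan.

Ronan receives ₹450,000.

Willa first takes ₹120,000, leaving a balance of ₹4,320,000. Willa then takes three-eighths of the balance (₹1,620,000), for a total of ₹1,740,000. The remaining ₹2,700,000 passes to the descendants.
The descendants' portion (₹2,700,000) is divided into 2 shares of ₹1,350,000: Fenna takes ₹1,350,000; Lena's ₹1,350,000 share passes to Lena's issue.
Lena's share (₹1,350,000) is divided into 3 shares of ₹450,000: Mateus, Rashid, and Ronan each take ₹450,000.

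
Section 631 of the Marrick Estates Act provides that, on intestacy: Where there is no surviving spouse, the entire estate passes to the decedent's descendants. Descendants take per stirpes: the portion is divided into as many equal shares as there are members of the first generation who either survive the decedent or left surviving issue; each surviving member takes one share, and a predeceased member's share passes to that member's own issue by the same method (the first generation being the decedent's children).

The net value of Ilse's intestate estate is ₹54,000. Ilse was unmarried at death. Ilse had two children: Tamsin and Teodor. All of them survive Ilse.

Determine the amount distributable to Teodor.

Teodor receives ₹27,000.

The entire ₹54,000 passes to the descendants.
That amount (₹54,000) is divided into 2 shares of ₹27,000: Tamsin and Teodor each take ₹27,000.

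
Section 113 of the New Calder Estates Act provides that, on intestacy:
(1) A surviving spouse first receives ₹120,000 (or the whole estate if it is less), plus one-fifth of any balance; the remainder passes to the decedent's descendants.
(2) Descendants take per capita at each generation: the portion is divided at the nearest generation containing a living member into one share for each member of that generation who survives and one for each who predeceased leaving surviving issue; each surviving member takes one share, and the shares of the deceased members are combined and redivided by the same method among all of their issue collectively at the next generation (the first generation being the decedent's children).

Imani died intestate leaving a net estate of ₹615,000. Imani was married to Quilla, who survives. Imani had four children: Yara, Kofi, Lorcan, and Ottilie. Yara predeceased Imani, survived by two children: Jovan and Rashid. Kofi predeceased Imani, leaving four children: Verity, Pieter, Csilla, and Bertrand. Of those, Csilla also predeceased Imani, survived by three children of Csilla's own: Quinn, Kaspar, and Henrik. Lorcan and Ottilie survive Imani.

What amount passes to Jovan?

Jovan receives ₹33,000.

Quilla first takes ₹120,000, leaving a balance of ₹495,000. Quilla then takes one-fifth of the balance (₹99,000), for a total of ₹219,000. The remaining ₹396,000 passes to the descendants.
The descendants' portion (₹396,000) is divided at the children's generation into 4 shares of ₹99,000. Lorcan and Ottilie each take ₹99,000. The 2 shares of the deceased (Yara and Kofi) are combined into a pool of ₹198,000.
That pool (₹198,000) is divided at the grandchildren's generation into 6 shares of ₹33,000. Jovan, Rashid, Verity, Pieter, and Bertrand each take ₹33,000. The remaining share for the deceased Csilla (₹33,000) is carried to the next generation.
That pool (₹33,000) is divided at the great-grandchildren's generation equally among Quinn, Kaspar, and Henrik: ₹11,000 each.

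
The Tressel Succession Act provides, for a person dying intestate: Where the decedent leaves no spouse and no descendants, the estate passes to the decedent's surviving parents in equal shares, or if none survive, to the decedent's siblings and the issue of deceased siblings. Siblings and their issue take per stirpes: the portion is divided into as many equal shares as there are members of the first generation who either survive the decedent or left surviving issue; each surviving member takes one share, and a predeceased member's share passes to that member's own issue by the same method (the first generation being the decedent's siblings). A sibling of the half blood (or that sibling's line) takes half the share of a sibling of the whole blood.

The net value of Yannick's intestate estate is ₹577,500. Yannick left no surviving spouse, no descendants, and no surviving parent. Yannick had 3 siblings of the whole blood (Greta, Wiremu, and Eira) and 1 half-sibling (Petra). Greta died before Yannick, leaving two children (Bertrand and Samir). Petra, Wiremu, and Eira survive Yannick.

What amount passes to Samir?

The entire ₹577,500 passes to the siblings and their issue.
Counting each half-blood sibling's line as half a unit, there are 7/2 units in ₹577,500, so one unit is ₹165,000. Whole-blood lines (Greta, Wiremu, and Eira) take ₹165,000 each; half-blood lines (Petra) take ₹82,500 each.
Greta's share (₹165,000) is divided into 2 shares of ₹82,500: Bertrand and Samir each take ₹82,500.

Samir receives ₹82,500.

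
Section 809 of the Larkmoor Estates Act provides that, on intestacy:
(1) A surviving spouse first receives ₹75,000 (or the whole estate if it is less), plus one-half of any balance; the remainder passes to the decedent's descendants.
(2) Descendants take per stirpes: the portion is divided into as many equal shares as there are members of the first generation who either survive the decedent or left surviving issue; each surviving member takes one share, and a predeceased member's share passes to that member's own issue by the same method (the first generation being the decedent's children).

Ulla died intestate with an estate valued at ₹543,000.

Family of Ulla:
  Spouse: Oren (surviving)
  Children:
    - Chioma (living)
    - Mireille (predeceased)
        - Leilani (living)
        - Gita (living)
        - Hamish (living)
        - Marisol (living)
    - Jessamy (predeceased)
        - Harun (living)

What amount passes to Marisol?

Oren first takes ₹75,000, leaving a balance of ₹468,000. Oren then takes one-half of the balance (₹234,000), for a total of ₹309,000. The remaining ₹234,000 passes to the descendants.
The descendants' portion (₹234,000) is divided into 3 shares of ₹78,000: Chioma takes ₹78,000; Mireille's ₹78,000 share passes to Mireille's issue; Jessamy's ₹78,000 share passes to Jessamy's issue.
Mireille's share (₹78,000) is divided into 4 shares of ₹19,500: Leilani, Gita, Hamish, and Marisol each take ₹19,500.
Jessamy's share (₹78,000) passes entirely to Harun.

Marisol receives ₹19,500.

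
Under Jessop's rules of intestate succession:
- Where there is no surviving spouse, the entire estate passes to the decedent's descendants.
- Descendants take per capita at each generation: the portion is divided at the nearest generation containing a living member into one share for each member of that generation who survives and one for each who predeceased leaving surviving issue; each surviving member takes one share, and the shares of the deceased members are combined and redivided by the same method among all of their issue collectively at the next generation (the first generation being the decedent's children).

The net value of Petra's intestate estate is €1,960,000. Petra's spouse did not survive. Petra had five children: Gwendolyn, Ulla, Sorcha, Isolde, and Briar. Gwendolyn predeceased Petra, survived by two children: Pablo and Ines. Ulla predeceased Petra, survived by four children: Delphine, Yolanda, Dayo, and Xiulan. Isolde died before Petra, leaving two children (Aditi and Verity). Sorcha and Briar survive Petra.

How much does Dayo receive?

The entire €1,960,000 passes to the descendants.
That amount (€1,960,000) is divided at the children's generation into 5 shares of €392,000. Sorcha and Briar each take €392,000. The 3 shares of the deceased (Gwendolyn, Ulla, and Isolde) are combined into a pool of €1,176,000.
That pool (€1,176,000) is divided at the grandchildren's generation equally among Pablo, Ines, Delphine, Yolanda, Dayo, Xiulan, Aditi, and Verity: €147,000 each.

Dayo receives €147,000.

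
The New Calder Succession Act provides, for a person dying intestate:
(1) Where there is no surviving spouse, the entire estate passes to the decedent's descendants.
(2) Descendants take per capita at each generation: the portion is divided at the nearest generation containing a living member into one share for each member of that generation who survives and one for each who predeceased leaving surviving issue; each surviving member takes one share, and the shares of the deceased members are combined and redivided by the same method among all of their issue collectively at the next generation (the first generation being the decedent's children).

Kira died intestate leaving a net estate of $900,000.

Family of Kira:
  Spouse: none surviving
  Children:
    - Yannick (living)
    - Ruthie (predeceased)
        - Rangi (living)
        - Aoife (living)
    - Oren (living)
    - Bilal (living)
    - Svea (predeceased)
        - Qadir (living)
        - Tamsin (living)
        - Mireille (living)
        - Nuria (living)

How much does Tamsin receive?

The entire $900,000 passes to the descendants.
That amount ($900,000) is divided at the children's generation into 5 shares of $180,000. Yannick, Oren, and Bilal each take $180,000. The 2 shares of the deceased (Ruthie and Svea) are combined into a pool of $360,000.
That pool ($360,000) is divided at the grandchildren's generation equally among Rangi, Aoife, Qadir, Tamsin, Mireille, and Nuria: $60,000 each.

Tamsin receives $60,000.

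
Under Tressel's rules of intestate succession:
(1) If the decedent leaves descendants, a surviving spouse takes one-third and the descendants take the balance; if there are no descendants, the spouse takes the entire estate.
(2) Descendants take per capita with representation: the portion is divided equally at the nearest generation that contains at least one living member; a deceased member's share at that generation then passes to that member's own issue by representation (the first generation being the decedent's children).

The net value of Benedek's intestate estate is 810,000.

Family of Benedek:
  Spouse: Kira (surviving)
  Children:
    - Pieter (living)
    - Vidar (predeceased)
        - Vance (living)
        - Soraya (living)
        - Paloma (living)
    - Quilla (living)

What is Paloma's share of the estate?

Kira takes one-third of 810,000 = 270,000. The remaining 540,000 passes to the descendants.
The descendants' portion (540,000) is divided into 3 shares of 180,000: Pieter and Quilla each take 180,000; Vidar's 180,000 share passes to Vidar's issue.
Vidar's share (180,000) is divided into 3 shares of 60,000: Vance, Soraya, and Paloma each take 60,000.

Paloma receives 60,000.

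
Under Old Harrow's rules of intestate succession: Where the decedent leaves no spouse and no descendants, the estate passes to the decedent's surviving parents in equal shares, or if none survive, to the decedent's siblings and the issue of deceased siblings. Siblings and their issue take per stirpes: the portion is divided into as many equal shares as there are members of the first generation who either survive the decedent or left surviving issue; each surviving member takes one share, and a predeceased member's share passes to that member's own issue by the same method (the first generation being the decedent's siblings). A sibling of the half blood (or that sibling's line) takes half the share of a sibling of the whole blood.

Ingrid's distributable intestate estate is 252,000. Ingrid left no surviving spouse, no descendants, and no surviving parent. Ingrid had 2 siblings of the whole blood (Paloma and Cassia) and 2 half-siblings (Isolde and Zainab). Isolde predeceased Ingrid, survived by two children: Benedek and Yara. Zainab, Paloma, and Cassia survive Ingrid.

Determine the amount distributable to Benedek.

The entire 252,000 passes to the siblings and their issue.
Counting each half-blood sibling's line as half a unit, there are 3 units in 252,000, so one unit is 84,000. Whole-blood lines (Paloma and Cassia) take 84,000 each; half-blood lines (Isolde and Zainab) take 42,000 each.
Isolde's share (42,000) is divided into 2 shares of 21,000: Benedek and Yara each take 21,000.

Benedek receives 21,000.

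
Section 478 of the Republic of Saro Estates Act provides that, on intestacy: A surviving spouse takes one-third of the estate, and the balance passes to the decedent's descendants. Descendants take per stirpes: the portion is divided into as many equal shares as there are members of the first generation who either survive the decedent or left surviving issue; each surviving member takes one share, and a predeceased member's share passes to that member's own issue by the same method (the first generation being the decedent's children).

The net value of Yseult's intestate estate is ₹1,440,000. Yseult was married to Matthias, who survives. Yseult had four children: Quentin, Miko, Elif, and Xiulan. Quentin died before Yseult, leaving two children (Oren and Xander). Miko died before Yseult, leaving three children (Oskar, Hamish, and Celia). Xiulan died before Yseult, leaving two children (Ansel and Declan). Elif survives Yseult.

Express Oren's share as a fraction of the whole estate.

Matthias takes one-third of ₹1,440,000 = ₹480,000. The remaining ₹960,000 passes to the descendants.
The descendants' portion (₹960,000) is divided into 4 shares of ₹240,000: Elif takes ₹240,000; Quentin's ₹240,000 share passes to Quentin's issue; Miko's ₹240,000 share passes to Miko's issue; Xiulan's ₹240,000 share passes to Xiulan's issue.
Quentin's share (₹240,000) is divided into 2 shares of ₹120,000: Oren and Xander each take ₹120,000.
Miko's share (₹240,000) is divided into 3 shares of ₹80,000: Oskar, Hamish, and Celia each take ₹80,000.
Xiulan's share (₹240,000) is divided into 2 shares of ₹120,000: Ansel and Declan each take ₹120,000.

Oren receives 1/12 of the estate.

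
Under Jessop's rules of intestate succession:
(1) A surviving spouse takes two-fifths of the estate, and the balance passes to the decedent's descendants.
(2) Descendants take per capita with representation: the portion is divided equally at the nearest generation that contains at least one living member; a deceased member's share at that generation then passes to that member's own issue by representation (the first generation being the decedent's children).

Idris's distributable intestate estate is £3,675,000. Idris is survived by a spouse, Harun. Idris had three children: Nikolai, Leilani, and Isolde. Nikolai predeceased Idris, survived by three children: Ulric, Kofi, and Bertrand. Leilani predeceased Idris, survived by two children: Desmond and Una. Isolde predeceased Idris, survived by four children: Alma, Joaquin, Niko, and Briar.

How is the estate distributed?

Harun: £1,470,000; Ulric: £245,000; Kofi: £245,000; Bertrand: £245,000; Desmond: £245,000; Una: £245,000; Alma: £245,000; Joaquin: £245,000; Niko: £245,000; Briar: £245,000

Harun takes two-fifths of £3,675,000 = £1,470,000. The remaining £2,205,000 passes to the descendants.
No child survives, so the initial division is made at the grandchildren's generation.
The descendants' portion (£2,205,000) is divided into 9 shares of £245,000: Ulric, Kofi, Bertrand, Desmond, Una, Alma, Joaquin, Niko, and Briar each take £245,000.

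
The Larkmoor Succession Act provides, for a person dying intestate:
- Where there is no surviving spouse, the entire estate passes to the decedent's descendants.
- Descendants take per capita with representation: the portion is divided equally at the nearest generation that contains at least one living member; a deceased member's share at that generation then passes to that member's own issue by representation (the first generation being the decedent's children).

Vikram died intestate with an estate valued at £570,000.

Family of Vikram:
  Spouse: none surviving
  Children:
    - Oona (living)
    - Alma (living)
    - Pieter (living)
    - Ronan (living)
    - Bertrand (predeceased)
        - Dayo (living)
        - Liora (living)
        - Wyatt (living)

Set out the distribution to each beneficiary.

Oona: £114,000; Alma: £114,000; Pieter: £114,000; Ronan: £114,000; Dayo: £38,000; Liora: £38,000; Wyatt: £38,000

The entire £570,000 passes to the descendants.
That amount (£570,000) is divided into 5 shares of £114,000: Oona, Alma, Pieter, and Ronan each take £114,000; Bertrand's £114,000 share passes to Bertrand's issue.
Bertrand's share (£114,000) is divided into 3 shares of £38,000: Dayo, Liora, and Wyatt each take £38,000.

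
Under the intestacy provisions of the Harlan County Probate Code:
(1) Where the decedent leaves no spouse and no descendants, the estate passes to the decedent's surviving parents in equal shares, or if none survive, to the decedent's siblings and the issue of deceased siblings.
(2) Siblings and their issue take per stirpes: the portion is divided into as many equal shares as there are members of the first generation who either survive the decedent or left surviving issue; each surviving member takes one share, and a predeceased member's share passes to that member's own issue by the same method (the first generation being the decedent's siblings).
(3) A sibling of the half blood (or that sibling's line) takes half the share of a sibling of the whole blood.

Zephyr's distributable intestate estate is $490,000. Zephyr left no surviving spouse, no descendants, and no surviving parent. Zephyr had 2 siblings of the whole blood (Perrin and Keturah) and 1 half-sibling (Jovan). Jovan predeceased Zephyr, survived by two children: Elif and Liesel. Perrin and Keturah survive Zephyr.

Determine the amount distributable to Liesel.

Liesel receives $49,000.

The entire $490,000 passes to the siblings and their issue.
Counting each half-blood sibling's line as half a unit, there are 5/2 units in $490,000, so one unit is $196,000. Whole-blood lines (Perrin and Keturah) take $196,000 each; half-blood lines (Jovan) take $98,000 each.
Jovan's share ($98,000) is divided into 2 shares of $49,000: Elif and Liesel each take $49,000.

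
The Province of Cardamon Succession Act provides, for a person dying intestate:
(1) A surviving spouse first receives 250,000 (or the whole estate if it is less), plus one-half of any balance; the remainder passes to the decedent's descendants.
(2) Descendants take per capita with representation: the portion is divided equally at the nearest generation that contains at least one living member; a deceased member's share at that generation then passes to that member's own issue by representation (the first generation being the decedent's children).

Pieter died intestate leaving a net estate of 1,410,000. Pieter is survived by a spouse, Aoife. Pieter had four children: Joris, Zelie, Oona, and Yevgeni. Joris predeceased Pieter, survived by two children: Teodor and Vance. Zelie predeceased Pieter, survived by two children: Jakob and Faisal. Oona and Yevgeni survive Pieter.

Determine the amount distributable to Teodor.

Teodor receives 72,500.

Aoife first takes 250,000, leaving a balance of 1,160,000. Aoife then takes one-half of the balance (580,000), for a total of 830,000. The remaining 580,000 passes to the descendants.
The descendants' portion (580,000) is divided into 4 shares of 145,000: Oona and Yevgeni each take 145,000; Joris's 145,000 share passes to Joris's issue; Zelie's 145,000 share passes to Zelie's issue.
Joris's share (145,000) is divided into 2 shares of 72,500: Teodor and Vance each take 72,500.
Zelie's share (145,000) is divided into 2 shares of 72,500: Jakob and Faisal each take 72,500.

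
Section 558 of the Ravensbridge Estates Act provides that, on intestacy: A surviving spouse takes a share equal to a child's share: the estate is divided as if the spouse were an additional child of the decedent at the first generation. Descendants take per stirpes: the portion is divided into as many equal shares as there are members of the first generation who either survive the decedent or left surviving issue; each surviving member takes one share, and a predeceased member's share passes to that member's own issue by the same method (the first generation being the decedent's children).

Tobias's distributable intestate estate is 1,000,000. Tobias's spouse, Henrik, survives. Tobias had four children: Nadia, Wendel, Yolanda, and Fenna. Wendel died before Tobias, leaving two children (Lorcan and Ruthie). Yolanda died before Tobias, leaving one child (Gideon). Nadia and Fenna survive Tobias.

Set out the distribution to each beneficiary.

The spouse counts as an additional share at the children's level, so there are 5 primary shares of 200,000. Henrik takes one such share (200,000).
The children's combined portion (800,000) is divided into 4 shares of 200,000: Nadia and Fenna each take 200,000; Wendel's 200,000 share passes to Wendel's issue; Yolanda's 200,000 share passes to Yolanda's issue.
Wendel's share (200,000) is divided into 2 shares of 100,000: Lorcan and Ruthie each take 100,000.
Yolanda's share (200,000) passes entirely to Gideon.

Henrik: 200,000; Nadia: 200,000; Lorcan: 100,000; Ruthie: 100,000; Gideon: 200,000; Fenna: 200,000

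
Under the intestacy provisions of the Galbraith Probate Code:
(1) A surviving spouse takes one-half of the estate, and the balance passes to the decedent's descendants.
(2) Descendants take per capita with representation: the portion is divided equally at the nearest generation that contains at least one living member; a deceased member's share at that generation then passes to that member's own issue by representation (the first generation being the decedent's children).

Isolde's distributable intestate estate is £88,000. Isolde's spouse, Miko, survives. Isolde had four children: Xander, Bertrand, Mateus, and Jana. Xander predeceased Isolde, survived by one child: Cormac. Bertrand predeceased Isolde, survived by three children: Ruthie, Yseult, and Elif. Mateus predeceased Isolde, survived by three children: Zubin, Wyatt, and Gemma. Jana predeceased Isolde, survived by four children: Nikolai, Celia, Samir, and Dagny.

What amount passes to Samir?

Samir receives £4,000.

Miko takes one-half of £88,000 = £44,000. The remaining £44,000 passes to the descendants.
No child survives, so the initial division is made at the grandchildren's generation.
The descendants' portion (£44,000) is divided into 11 shares of £4,000: Cormac, Ruthie, Yseult, Elif, Zubin, Wyatt, Gemma, Nikolai, Celia, Samir, and Dagny each take £4,000.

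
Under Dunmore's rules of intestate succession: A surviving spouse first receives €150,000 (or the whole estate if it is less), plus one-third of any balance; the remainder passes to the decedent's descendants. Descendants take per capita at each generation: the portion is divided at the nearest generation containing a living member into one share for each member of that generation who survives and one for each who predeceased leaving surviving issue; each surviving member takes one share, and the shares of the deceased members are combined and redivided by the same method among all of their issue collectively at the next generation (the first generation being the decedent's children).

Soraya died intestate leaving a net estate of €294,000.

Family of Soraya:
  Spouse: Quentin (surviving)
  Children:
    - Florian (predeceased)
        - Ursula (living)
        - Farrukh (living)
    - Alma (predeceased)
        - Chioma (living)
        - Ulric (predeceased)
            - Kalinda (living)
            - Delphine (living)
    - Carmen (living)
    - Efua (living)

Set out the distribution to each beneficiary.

Quentin first takes €150,000, leaving a balance of €144,000. Quentin then takes one-third of the balance (€48,000), for a total of €198,000. The remaining €96,000 passes to the descendants.
The descendants' portion (€96,000) is divided at the children's generation into 4 shares of €24,000. Carmen and Efua each take €24,000. The 2 shares of the deceased (Florian and Alma) are combined into a pool of €48,000.
That pool (€48,000) is divided at the grandchildren's generation into 4 shares of €12,000. Ursula, Farrukh, and Chioma each take €12,000. The remaining share for the deceased Ulric (€12,000) is carried to the next generation.
That pool (€12,000) is divided at the great-grandchildren's generation equally among Kalinda and Delphine: €6,000 each.

Quentin: €198,000; Ursula: €12,000; Farrukh: €12,000; Chioma: €12,000; Kalinda: €6,000; Delphine: €6,000; Carmen: €24,000; Efua: €24,000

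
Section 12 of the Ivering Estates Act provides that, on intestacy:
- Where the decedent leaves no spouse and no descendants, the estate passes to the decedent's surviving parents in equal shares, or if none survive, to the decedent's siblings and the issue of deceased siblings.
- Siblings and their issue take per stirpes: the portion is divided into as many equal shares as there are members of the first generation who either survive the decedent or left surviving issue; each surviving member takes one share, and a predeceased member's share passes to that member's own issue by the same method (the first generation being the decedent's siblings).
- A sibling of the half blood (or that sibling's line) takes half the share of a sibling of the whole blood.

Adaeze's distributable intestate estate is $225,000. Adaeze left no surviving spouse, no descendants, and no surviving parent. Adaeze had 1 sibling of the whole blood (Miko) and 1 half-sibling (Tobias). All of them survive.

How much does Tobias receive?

The entire $225,000 passes to the siblings and their issue.
Counting each half-blood sibling's line as half a unit, there are 3/2 units in $225,000, so one unit is $150,000. Whole-blood lines (Miko) take $150,000 each; half-blood lines (Tobias) take $75,000 each.

Tobias receives $75,000.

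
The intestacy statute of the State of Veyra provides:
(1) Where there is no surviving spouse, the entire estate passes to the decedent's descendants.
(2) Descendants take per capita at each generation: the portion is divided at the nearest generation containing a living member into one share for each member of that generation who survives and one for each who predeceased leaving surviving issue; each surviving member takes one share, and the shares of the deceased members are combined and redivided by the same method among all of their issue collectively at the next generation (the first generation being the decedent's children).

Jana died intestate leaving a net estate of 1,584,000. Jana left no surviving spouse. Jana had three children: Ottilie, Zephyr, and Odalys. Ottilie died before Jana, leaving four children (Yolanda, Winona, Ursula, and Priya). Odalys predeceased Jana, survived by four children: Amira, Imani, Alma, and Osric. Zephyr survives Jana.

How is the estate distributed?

The entire 1,584,000 passes to the descendants.
That amount (1,584,000) is divided at the children's generation into 3 shares of 528,000. Zephyr takes 528,000. The 2 shares of the deceased (Ottilie and Odalys) are combined into a pool of 1,056,000.
That pool (1,056,000) is divided at the grandchildren's generation equally among Yolanda, Winona, Ursula, Priya, Amira, Imani, Alma, and Osric: 132,000 each.

Yolanda: 132,000; Winona: 132,000; Ursula: 132,000; Priya: 132,000; Zephyr: 528,000; Amira: 132,000; Imani: 132,000; Alma: 132,000; Osric: 132,000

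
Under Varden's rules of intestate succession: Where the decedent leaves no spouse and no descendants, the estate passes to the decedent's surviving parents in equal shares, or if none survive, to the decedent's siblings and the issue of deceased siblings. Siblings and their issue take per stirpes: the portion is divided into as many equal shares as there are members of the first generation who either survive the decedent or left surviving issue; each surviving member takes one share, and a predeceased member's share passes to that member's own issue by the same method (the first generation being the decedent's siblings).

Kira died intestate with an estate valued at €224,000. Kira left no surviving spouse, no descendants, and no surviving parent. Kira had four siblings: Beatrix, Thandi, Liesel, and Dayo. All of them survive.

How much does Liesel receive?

Liesel receives €56,000.

The entire €224,000 passes to the siblings and their issue.
That amount (€224,000) is divided into 4 shares of €56,000: Beatrix, Thandi, Liesel, and Dayo each take €56,000.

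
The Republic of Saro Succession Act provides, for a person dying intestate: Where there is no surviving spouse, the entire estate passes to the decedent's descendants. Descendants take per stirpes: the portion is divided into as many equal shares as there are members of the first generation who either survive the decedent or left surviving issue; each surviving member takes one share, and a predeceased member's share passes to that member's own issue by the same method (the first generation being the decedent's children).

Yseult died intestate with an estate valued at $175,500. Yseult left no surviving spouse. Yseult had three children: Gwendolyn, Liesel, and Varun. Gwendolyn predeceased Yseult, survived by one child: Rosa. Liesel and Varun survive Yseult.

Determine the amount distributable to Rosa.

The entire $175,500 passes to the descendants.
That amount ($175,500) is divided into 3 shares of $58,500: Liesel and Varun each take $58,500; Gwendolyn's $58,500 share passes to Gwendolyn's issue.
Gwendolyn's share ($58,500) passes entirely to Rosa.

Rosa receives $58,500.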